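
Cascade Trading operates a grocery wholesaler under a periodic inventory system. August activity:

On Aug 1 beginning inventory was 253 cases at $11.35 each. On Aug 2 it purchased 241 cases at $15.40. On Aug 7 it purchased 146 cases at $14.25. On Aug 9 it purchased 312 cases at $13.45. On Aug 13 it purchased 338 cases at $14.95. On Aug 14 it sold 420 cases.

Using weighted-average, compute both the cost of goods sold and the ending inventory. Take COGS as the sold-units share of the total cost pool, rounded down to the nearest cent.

COGS = $5,832.12; ending inventory = $12,080.83

Aug 14, sell 420: 420/1290 × $17,912.95 → $5,832.12
Ending inventory (cost pool remaining) = $12,080.83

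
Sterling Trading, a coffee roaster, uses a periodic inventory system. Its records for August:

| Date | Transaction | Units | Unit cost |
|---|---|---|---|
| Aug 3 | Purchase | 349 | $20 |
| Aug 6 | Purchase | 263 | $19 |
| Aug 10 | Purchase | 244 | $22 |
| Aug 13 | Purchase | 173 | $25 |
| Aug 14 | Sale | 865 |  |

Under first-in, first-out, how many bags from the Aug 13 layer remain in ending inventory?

164

Aug 14, 865 sold [FIFO — oldest first]: 349 @ $20 + 263 @ $19 + 244 @ $22 + 9 @ $25 = $17,570
Ending inventory: 164 @ $25 = $4,100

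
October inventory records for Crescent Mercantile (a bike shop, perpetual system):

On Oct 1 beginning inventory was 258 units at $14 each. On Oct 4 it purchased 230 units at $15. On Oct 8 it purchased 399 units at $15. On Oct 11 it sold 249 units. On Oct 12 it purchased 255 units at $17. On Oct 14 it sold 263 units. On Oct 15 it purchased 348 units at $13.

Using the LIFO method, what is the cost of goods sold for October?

Oct 11, 249 sold [LIFO — newest first]: 249 @ $15 = $3,735
Oct 14, 263 sold [LIFO — newest first]: 255 @ $17 + 8 @ $15 = $4,455
Total COGS = $3,735 + $4,455 = $8,190
Ending inventory: 258 @ $14 + 230 @ $15 + 142 @ $15 + 348 @ $13 = $13,716
Check: goods available $21,906 = COGS $8,190 + ending $13,716

COGS = $8,190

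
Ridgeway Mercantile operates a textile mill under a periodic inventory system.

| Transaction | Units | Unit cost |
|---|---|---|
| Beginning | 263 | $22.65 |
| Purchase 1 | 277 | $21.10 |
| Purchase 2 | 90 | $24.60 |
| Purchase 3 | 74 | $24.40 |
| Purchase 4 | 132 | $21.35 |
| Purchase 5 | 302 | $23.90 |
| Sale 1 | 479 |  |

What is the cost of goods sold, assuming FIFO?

Sale 1 (479) [FIFO — oldest first]: 263 @ $22.65 + 216 @ $21.10 = $10,514.55
Ending inventory: 61 @ $21.10 + 90 @ $24.60 + 74 @ $24.40 + 132 @ $21.35 + 302 @ $23.90 = $15,342.70

COGS = $10,514.55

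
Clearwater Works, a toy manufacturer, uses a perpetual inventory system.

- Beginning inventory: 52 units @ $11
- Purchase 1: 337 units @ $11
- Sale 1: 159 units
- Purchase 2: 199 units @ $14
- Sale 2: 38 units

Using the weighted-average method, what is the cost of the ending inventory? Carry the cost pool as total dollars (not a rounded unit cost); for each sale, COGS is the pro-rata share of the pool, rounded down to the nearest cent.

After Beginning: 52 on hand, pool $572.00 (≈ $11.0000 each)
After Purchase 1: 389 on hand, pool $4,279.00 (≈ $11.0000 each)
Sale 1, sell 159: 159/389 × $4,279.00 → $1,749.00
After Purchase 2: 429 on hand, pool $5,316.00 (≈ $12.3916 each)
Sale 2, sell 38: 38/429 × $5,316.00 → $470.88
Total COGS = $1,749.00 + $470.88 = $2,219.88
Ending inventory (cost pool remaining) = $4,845.12

Ending inventory = $4,845.12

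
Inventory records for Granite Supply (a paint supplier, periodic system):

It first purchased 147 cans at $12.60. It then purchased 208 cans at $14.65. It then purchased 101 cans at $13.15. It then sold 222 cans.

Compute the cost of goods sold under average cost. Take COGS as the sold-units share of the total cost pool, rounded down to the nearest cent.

COGS = $3,031.83

Sale 1, sell 222: 222/456 × $6,227.55 → $3,031.83
Ending inventory (cost pool remaining) = $3,195.72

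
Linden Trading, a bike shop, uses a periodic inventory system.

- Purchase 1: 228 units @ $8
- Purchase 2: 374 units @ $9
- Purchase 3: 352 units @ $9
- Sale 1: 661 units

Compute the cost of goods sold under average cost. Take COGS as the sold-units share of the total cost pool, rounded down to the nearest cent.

Sale 1, sell 661: 661/954 × $8,358.00 → $5,791.02
Ending inventory (cost pool remaining) = $2,566.98

COGS = $5,791.02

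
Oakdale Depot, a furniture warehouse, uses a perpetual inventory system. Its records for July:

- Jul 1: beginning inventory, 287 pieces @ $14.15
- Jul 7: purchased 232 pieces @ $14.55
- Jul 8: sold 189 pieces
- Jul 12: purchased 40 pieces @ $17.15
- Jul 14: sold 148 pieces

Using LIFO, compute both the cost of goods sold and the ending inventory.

Jul 8, 189 sold [LIFO — newest first]: 189 @ $14.55 = $2,749.95
Jul 14, 148 sold [LIFO — newest first]: 40 @ $17.15 + 43 @ $14.55 + 65 @ $14.15 = $2,231.40
Total COGS = $2,749.95 + $2,231.40 = $4,981.35
Ending inventory: 222 @ $14.15 = $3,141.30

COGS = $4,981.35; ending inventory = $3,141.30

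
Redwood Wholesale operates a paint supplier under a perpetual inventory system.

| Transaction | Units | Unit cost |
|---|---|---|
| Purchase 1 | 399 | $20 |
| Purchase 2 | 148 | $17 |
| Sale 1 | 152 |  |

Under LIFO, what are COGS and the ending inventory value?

Sale 1 (152) [LIFO — newest first]: 148 @ $17 + 4 @ $20 = $2,596
Ending inventory: 395 @ $20 = $7,900

COGS = $2,596; ending inventory = $7,900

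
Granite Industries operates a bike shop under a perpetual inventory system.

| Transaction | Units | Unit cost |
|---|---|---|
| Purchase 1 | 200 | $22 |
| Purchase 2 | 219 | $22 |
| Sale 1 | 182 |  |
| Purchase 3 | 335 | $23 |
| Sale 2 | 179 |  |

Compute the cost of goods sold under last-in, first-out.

COGS = $8,121

Sale 1 (182) [LIFO — newest first]: 182 @ $22 = $4,004
Sale 2 (179) [LIFO — newest first]: 179 @ $23 = $4,117
Total COGS = $4,004 + $4,117 = $8,121
Ending inventory: 200 @ $22 + 37 @ $22 + 156 @ $23 = $8,802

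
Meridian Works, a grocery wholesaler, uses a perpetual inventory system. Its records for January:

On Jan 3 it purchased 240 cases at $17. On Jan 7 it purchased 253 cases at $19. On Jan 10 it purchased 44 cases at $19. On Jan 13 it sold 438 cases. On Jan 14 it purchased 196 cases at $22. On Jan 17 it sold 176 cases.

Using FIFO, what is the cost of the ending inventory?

Ending inventory = $2,618

Jan 13, 438 sold [FIFO — oldest first]: 240 @ $17 + 198 @ $19 = $7,842
Jan 17, 176 sold [FIFO — oldest first]: 55 @ $19 + 44 @ $19 + 77 @ $22 = $3,575
Total COGS = $7,842 + $3,575 = $11,417
Ending inventory: 119 @ $22 = $2,618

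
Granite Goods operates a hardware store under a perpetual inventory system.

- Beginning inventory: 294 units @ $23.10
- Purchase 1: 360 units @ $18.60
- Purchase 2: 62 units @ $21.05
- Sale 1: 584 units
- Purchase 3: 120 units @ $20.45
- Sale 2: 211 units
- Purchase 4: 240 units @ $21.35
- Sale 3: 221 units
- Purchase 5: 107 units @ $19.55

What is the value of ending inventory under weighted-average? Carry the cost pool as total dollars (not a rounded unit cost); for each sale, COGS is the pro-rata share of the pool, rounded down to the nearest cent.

Ending inventory = $3,365.94

After Beginning: 294 on hand, pool $6,791.40 (≈ $23.1000 each)
After Purchase 1: 654 on hand, pool $13,487.40 (≈ $20.6229 each)
After Purchase 2: 716 on hand, pool $14,792.50 (≈ $20.6599 each)
Sale 1, sell 584: 584/716 × $14,792.50 → $12,065.39
After Purchase 3: 252 on hand, pool $5,181.11 (≈ $20.5600 each)
Sale 2, sell 211: 211/252 × $5,181.11 → $4,338.15
After Purchase 4: 281 on hand, pool $5,966.96 (≈ $21.2347 each)
Sale 3, sell 221: 221/281 × $5,966.96 → $4,692.87
After Purchase 5: 167 on hand, pool $3,365.94 (≈ $20.1553 each)
Total COGS = $12,065.39 + $4,338.15 + $4,692.87 = $21,096.41
Ending inventory (cost pool remaining) = $3,365.94
Check: goods available $24,462.35 = COGS $21,096.41 + ending $3,365.94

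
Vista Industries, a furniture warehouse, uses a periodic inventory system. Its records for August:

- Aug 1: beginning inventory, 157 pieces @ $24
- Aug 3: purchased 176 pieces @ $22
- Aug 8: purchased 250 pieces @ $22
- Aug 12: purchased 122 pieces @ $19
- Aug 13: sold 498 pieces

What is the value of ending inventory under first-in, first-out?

Aug 13, 498 sold [FIFO — oldest first]: 157 @ $24 + 176 @ $22 + 165 @ $22 = $11,270
Ending inventory: 85 @ $22 + 122 @ $19 = $4,188

Ending inventory = $4,188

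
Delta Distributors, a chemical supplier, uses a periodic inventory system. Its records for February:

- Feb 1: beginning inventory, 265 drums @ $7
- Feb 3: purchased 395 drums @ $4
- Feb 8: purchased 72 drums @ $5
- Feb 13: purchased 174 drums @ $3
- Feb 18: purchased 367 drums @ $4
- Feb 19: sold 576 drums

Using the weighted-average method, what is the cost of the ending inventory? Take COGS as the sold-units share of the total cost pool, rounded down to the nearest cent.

Ending inventory = $3,167.44

Feb 19, sell 576: 576/1273 × $5,785.00 → $2,617.56
Ending inventory (cost pool remaining) = $3,167.44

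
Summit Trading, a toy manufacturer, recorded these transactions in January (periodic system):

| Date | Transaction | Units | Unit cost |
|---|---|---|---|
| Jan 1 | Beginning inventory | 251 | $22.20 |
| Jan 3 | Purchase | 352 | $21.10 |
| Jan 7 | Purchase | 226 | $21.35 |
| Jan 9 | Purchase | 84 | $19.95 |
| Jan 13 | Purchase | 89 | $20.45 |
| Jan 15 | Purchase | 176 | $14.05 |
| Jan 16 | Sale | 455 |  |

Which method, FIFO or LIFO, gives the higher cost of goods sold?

FIFO COGS: 251 @ $22.20 + 204 @ $21.10 = $9,876.60
LIFO COGS: 176 @ $14.05 + 89 @ $20.45 + 84 @ $19.95 + 106 @ $21.35 = $8,231.75

FIFO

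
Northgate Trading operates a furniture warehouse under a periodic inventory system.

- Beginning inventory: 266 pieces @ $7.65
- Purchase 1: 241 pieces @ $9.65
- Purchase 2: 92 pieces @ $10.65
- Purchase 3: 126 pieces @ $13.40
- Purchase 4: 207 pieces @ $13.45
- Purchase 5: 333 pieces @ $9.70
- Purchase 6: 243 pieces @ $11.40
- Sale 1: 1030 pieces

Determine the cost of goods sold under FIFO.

COGS = $10,763.50

Sale 1 (1030) [FIFO — oldest first]: 266 @ $7.65 + 241 @ $9.65 + 92 @ $10.65 + 126 @ $13.40 + 207 @ $13.45 + 98 @ $9.70 = $10,763.50
Ending inventory: 235 @ $9.70 + 243 @ $11.40 = $5,049.70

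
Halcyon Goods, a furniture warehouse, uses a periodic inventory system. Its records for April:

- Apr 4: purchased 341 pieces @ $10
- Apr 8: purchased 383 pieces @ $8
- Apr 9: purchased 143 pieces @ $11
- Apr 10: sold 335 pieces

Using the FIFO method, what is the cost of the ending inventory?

Ending inventory = $4,697

Apr 10, 335 sold [FIFO — oldest first]: 335 @ $10 = $3,350
Ending inventory: 6 @ $10 + 383 @ $8 + 143 @ $11 = $4,697
Check: goods available $8,047 = COGS $3,350 + ending $4,697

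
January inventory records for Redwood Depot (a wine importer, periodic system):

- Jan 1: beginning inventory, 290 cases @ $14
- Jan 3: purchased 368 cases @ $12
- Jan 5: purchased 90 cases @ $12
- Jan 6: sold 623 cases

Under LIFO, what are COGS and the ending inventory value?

COGS = $7,806; ending inventory = $1,750

Jan 6, 623 sold [LIFO — newest first]: 90 @ $12 + 368 @ $12 + 165 @ $14 = $7,806
Ending inventory: 125 @ $14 = $1,750
Check: goods available $9,556 = COGS $7,806 + ending $1,750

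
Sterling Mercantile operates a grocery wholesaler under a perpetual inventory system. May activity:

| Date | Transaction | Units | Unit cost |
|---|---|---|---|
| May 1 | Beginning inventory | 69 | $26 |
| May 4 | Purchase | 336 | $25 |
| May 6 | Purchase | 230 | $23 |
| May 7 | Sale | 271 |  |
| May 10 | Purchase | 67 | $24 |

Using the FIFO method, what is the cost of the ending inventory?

May 7, 271 sold [FIFO — oldest first]: 69 @ $26 + 202 @ $25 = $6,844
Ending inventory: 134 @ $25 + 230 @ $23 + 67 @ $24 = $10,248
Check: goods available $17,092 = COGS $6,844 + ending $10,248

Ending inventory = $10,248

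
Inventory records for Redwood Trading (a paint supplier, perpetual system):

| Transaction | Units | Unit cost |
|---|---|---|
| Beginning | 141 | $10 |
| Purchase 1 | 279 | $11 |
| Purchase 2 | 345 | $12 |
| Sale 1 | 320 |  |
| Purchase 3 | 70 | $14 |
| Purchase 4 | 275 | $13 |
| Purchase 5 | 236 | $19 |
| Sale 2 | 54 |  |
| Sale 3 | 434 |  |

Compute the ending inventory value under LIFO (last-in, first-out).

Sale 1 (320) [LIFO — newest first]: 320 @ $12 = $3,840
Sale 2 (54) [LIFO — newest first]: 54 @ $19 = $1,026
Sale 3 (434) [LIFO — newest first]: 182 @ $19 + 252 @ $13 = $6,734
Total COGS = $3,840 + $1,026 + $6,734 = $11,600
Ending inventory: 141 @ $10 + 279 @ $11 + 25 @ $12 + 70 @ $14 + 23 @ $13 = $6,058

Ending inventory = $6,058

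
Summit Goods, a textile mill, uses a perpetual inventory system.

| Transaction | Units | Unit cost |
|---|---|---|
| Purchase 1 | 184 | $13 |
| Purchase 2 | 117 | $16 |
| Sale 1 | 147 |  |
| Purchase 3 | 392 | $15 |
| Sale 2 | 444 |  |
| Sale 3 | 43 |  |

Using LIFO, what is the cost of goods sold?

Sale 1 (147) [LIFO — newest first]: 117 @ $16 + 30 @ $13 = $2,262
Sale 2 (444) [LIFO — newest first]: 392 @ $15 + 52 @ $13 = $6,556
Sale 3 (43) [LIFO — newest first]: 43 @ $13 = $559
Total COGS = $2,262 + $6,556 + $559 = $9,377
Ending inventory: 59 @ $13 = $767

COGS = $9,377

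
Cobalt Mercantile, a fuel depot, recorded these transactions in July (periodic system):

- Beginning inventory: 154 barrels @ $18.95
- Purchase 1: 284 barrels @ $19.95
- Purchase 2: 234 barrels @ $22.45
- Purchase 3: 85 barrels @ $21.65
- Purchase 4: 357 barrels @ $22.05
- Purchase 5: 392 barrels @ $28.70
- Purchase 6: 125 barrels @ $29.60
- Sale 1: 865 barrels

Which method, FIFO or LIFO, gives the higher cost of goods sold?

LIFO

FIFO COGS: 154 @ $18.95 + 284 @ $19.95 + 234 @ $22.45 + 85 @ $21.65 + 108 @ $22.05 = $18,059.05
LIFO COGS: 125 @ $29.60 + 392 @ $28.70 + 348 @ $22.05 = $22,623.80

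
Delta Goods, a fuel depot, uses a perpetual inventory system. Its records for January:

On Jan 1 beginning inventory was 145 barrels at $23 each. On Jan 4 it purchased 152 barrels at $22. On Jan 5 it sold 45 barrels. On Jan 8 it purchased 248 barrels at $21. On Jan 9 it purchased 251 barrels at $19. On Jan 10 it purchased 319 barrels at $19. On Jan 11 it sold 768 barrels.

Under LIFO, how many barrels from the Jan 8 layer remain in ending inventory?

50

Jan 5, 45 sold [LIFO — newest first]: 45 @ $22 = $990
Jan 11, 768 sold [LIFO — newest first]: 319 @ $19 + 251 @ $19 + 198 @ $21 = $14,988
Total COGS = $990 + $14,988 = $15,978
Ending inventory: 145 @ $23 + 107 @ $22 + 50 @ $21 = $6,739
Check: goods available $22,717 = COGS $15,978 + ending $6,739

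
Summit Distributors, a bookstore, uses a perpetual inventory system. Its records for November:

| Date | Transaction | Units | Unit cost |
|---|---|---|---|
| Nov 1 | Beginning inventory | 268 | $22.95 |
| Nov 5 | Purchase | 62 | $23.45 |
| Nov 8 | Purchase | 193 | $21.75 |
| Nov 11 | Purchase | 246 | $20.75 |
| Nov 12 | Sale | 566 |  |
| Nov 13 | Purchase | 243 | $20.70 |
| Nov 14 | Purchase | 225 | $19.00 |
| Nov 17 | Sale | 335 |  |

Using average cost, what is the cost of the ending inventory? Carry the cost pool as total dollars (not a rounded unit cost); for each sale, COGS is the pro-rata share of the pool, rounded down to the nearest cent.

After Nov 1: 268 on hand, pool $6,150.60 (≈ $22.9500 each)
After Nov 5: 330 on hand, pool $7,604.50 (≈ $23.0439 each)
After Nov 8: 523 on hand, pool $11,802.25 (≈ $22.5664 each)
After Nov 11: 769 on hand, pool $16,906.75 (≈ $21.9854 each)
Nov 12, sell 566: 566/769 × $16,906.75 → $12,443.71
After Nov 13: 446 on hand, pool $9,493.14 (≈ $21.2851 each)
After Nov 14: 671 on hand, pool $13,768.14 (≈ $20.5188 each)
Nov 17, sell 335: 335/671 × $13,768.14 → $6,873.81
Total COGS = $12,443.71 + $6,873.81 = $19,317.52
Ending inventory (cost pool remaining) = $6,894.33
Check: goods available $26,211.85 = COGS $19,317.52 + ending $6,894.33

Ending inventory = $6,894.33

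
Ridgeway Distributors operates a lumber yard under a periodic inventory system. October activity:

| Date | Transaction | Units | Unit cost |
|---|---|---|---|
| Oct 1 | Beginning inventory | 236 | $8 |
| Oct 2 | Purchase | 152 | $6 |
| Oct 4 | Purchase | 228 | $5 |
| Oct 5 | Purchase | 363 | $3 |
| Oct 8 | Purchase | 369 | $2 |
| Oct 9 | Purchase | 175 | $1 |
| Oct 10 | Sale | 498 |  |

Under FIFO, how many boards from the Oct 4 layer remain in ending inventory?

118

Oct 10, 498 sold [FIFO — oldest first]: 236 @ $8 + 152 @ $6 + 110 @ $5 = $3,350
Ending inventory: 118 @ $5 + 363 @ $3 + 369 @ $2 + 175 @ $1 = $2,592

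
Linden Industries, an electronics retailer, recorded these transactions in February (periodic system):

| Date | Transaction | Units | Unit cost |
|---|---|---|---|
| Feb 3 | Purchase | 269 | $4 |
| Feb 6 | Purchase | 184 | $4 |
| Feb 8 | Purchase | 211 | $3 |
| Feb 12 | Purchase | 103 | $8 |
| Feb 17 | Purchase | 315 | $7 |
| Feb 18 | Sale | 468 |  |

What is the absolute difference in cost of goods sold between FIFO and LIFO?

FIFO COGS: 269 @ $4 + 184 @ $4 + 15 @ $3 = $1,857
LIFO COGS: 315 @ $7 + 103 @ $8 + 50 @ $3 = $3,179
Difference = |$1,857 − $3,179| = $1,322

$1,322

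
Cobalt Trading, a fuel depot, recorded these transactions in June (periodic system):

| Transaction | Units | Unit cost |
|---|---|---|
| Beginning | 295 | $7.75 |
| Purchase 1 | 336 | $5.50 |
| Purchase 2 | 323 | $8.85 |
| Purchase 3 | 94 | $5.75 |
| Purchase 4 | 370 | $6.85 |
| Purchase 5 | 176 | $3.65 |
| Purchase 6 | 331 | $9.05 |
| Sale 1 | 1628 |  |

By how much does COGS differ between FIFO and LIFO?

FIFO COGS: 295 @ $7.75 + 336 @ $5.50 + 323 @ $8.85 + 94 @ $5.75 + 370 @ $6.85 + 176 @ $3.65 + 34 @ $9.05 = $11,017.90
LIFO COGS: 331 @ $9.05 + 176 @ $3.65 + 370 @ $6.85 + 94 @ $5.75 + 323 @ $8.85 + 334 @ $5.50 = $11,408.50
Difference = |$11,017.90 − $11,408.50| = $390.60

$390.60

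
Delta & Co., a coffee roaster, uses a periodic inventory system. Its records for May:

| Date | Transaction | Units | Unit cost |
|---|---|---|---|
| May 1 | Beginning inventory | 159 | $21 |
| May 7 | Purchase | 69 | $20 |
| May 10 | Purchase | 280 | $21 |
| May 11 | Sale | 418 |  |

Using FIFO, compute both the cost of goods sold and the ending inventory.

COGS = $8,709; ending inventory = $1,890

May 11, 418 sold [FIFO — oldest first]: 159 @ $21 + 69 @ $20 + 190 @ $21 = $8,709
Ending inventory: 90 @ $21 = $1,890
Check: goods available $10,599 = COGS $8,709 + ending $1,890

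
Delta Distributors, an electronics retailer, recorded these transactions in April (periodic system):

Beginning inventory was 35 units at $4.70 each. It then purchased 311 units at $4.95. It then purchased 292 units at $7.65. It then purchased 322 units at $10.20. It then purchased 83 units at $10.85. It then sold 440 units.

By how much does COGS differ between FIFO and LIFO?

FIFO COGS: 35 @ $4.70 + 311 @ $4.95 + 94 @ $7.65 = $2,423.05
LIFO COGS: 83 @ $10.85 + 322 @ $10.20 + 35 @ $7.65 = $4,452.70
Difference = |$2,423.05 − $4,452.70| = $2,029.65

$2,029.65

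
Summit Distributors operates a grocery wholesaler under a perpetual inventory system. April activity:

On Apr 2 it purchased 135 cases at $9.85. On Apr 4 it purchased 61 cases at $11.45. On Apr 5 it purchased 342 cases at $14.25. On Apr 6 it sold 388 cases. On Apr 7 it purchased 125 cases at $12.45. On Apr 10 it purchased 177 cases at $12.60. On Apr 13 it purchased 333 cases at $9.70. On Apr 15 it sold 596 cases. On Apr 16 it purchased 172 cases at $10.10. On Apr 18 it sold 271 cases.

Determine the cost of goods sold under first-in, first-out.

COGS = $14,746.45

Apr 6, 388 sold [FIFO — oldest first]: 135 @ $9.85 + 61 @ $11.45 + 192 @ $14.25 = $4,764.20
Apr 15, 596 sold [FIFO — oldest first]: 150 @ $14.25 + 125 @ $12.45 + 177 @ $12.60 + 144 @ $9.70 = $7,320.75
Apr 18, 271 sold [FIFO — oldest first]: 189 @ $9.70 + 82 @ $10.10 = $2,661.50
Total COGS = $4,764.20 + $7,320.75 + $2,661.50 = $14,746.45
Ending inventory: 90 @ $10.10 = $909.00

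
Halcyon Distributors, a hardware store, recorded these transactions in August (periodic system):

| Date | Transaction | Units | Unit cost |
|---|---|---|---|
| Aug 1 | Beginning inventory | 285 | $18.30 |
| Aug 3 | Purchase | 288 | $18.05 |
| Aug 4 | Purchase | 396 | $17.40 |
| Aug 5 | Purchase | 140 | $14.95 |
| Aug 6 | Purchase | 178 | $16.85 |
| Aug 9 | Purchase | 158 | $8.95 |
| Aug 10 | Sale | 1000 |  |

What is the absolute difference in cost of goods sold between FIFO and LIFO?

$2,060.55

FIFO COGS: 285 @ $18.30 + 288 @ $18.05 + 396 @ $17.40 + 31 @ $14.95 = $17,767.75
LIFO COGS: 158 @ $8.95 + 178 @ $16.85 + 140 @ $14.95 + 396 @ $17.40 + 128 @ $18.05 = $15,707.20
Difference = |$17,767.75 − $15,707.20| = $2,060.55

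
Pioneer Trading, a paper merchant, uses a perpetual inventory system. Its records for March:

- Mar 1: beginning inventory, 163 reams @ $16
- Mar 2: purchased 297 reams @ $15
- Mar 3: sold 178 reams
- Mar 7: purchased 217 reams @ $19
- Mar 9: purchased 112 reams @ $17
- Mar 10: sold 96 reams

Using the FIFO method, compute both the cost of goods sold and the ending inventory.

COGS = $4,273; ending inventory = $8,817

Mar 3, 178 sold [FIFO — oldest first]: 163 @ $16 + 15 @ $15 = $2,833
Mar 10, 96 sold [FIFO — oldest first]: 96 @ $15 = $1,440
Total COGS = $2,833 + $1,440 = $4,273
Ending inventory: 186 @ $15 + 217 @ $19 + 112 @ $17 = $8,817
Check: goods available $13,090 = COGS $4,273 + ending $8,817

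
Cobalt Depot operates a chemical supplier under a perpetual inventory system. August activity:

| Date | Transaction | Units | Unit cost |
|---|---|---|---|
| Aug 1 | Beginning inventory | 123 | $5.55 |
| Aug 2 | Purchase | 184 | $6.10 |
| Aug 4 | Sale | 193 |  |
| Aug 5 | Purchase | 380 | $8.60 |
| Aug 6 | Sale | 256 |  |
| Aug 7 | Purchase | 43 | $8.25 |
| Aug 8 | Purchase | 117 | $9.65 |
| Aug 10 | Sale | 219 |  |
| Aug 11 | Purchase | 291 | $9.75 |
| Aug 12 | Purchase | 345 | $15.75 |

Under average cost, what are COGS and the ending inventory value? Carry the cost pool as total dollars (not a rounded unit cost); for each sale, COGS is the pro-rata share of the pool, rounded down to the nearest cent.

COGS = $5,036.16; ending inventory = $9,791.69

After Aug 1: 123 on hand, pool $682.65 (≈ $5.5500 each)
After Aug 2: 307 on hand, pool $1,805.05 (≈ $5.8796 each)
Aug 4, sell 193: 193/307 × $1,805.05 → $1,134.77
After Aug 5: 494 on hand, pool $3,938.28 (≈ $7.9722 each)
Aug 6, sell 256: 256/494 × $3,938.28 → $2,040.89
After Aug 7: 281 on hand, pool $2,252.14 (≈ $8.0147 each)
After Aug 8: 398 on hand, pool $3,381.19 (≈ $8.4955 each)
Aug 10, sell 219: 219/398 × $3,381.19 → $1,860.50
After Aug 11: 470 on hand, pool $4,357.94 (≈ $9.2722 each)
After Aug 12: 815 on hand, pool $9,791.69 (≈ $12.0143 each)
Total COGS = $1,134.77 + $2,040.89 + $1,860.50 = $5,036.16
Ending inventory (cost pool remaining) = $9,791.69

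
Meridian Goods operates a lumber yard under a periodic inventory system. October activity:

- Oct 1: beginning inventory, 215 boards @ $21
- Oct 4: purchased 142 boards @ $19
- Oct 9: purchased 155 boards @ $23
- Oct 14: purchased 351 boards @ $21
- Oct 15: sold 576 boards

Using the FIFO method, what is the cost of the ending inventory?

Ending inventory = $6,027

Oct 15, 576 sold [FIFO — oldest first]: 215 @ $21 + 142 @ $19 + 155 @ $23 + 64 @ $21 = $12,122
Ending inventory: 287 @ $21 = $6,027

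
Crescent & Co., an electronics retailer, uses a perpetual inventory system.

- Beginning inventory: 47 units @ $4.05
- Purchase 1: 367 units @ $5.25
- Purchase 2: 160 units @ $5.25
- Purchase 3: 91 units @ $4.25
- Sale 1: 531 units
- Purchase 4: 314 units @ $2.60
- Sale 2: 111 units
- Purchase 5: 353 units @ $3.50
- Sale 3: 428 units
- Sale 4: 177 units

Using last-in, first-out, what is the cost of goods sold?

COGS = $5,005.90

Sale 1 (531) [LIFO — newest first]: 91 @ $4.25 + 160 @ $5.25 + 280 @ $5.25 = $2,696.75
Sale 2 (111) [LIFO — newest first]: 111 @ $2.60 = $288.60
Sale 3 (428) [LIFO — newest first]: 353 @ $3.50 + 75 @ $2.60 = $1,430.50
Sale 4 (177) [LIFO — newest first]: 128 @ $2.60 + 49 @ $5.25 = $590.05
Total COGS = $2,696.75 + $288.60 + $1,430.50 + $590.05 = $5,005.90
Ending inventory: 47 @ $4.05 + 38 @ $5.25 = $389.85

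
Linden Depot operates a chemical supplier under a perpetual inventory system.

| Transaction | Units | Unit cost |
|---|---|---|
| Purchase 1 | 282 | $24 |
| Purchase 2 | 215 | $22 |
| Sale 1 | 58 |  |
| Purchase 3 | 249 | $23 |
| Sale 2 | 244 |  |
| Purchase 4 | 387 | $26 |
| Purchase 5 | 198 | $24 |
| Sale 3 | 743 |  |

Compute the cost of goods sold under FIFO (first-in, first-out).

COGS = $24,999

Sale 1 (58) [FIFO — oldest first]: 58 @ $24 = $1,392
Sale 2 (244) [FIFO — oldest first]: 224 @ $24 + 20 @ $22 = $5,816
Sale 3 (743) [FIFO — oldest first]: 195 @ $22 + 249 @ $23 + 299 @ $26 = $17,791
Total COGS = $1,392 + $5,816 + $17,791 = $24,999
Ending inventory: 88 @ $26 + 198 @ $24 = $7,040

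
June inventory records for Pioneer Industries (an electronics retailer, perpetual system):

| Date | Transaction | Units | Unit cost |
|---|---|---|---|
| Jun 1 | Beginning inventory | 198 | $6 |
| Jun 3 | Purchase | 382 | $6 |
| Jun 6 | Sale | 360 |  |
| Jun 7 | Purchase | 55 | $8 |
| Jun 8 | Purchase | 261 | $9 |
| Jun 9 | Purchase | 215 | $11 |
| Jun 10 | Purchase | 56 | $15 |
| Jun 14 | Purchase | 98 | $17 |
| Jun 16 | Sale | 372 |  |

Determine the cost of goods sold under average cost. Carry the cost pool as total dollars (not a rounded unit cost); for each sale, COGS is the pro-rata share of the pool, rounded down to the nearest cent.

After Jun 1: 198 on hand, pool $1,188.00 (≈ $6.0000 each)
After Jun 3: 580 on hand, pool $3,480.00 (≈ $6.0000 each)
Jun 6, sell 360: 360/580 × $3,480.00 → $2,160.00
After Jun 7: 275 on hand, pool $1,760.00 (≈ $6.4000 each)
After Jun 8: 536 on hand, pool $4,109.00 (≈ $7.6660 each)
After Jun 9: 751 on hand, pool $6,474.00 (≈ $8.6205 each)
After Jun 10: 807 on hand, pool $7,314.00 (≈ $9.0632 each)
After Jun 14: 905 on hand, pool $8,980.00 (≈ $9.9227 each)
Jun 16, sell 372: 372/905 × $8,980.00 → $3,691.22
Total COGS = $2,160.00 + $3,691.22 = $5,851.22
Ending inventory (cost pool remaining) = $5,288.78

COGS = $5,851.22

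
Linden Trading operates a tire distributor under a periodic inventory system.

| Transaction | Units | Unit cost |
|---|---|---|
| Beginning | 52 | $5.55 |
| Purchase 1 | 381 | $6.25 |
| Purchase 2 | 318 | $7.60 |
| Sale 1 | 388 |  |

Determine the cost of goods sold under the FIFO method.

Sale 1 (388) [FIFO — oldest first]: 52 @ $5.55 + 336 @ $6.25 = $2,388.60
Ending inventory: 45 @ $6.25 + 318 @ $7.60 = $2,698.05

COGS = $2,388.60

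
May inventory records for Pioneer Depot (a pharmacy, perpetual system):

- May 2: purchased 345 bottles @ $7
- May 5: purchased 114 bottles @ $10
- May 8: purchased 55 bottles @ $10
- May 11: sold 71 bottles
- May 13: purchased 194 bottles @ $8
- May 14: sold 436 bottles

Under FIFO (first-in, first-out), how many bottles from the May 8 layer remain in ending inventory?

May 11, 71 sold [FIFO — oldest first]: 71 @ $7 = $497
May 14, 436 sold [FIFO — oldest first]: 274 @ $7 + 114 @ $10 + 48 @ $10 = $3,538
Total COGS = $497 + $3,538 = $4,035
Ending inventory: 7 @ $10 + 194 @ $8 = $1,622
Check: goods available $5,657 = COGS $4,035 + ending $1,622

7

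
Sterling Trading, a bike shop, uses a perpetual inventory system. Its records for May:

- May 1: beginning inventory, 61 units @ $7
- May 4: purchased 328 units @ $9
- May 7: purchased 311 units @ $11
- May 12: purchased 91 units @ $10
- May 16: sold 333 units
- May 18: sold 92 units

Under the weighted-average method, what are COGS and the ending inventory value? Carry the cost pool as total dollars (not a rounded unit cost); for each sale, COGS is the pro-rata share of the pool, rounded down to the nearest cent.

After May 1: 61 on hand, pool $427.00 (≈ $7.0000 each)
After May 4: 389 on hand, pool $3,379.00 (≈ $8.6864 each)
After May 7: 700 on hand, pool $6,800.00 (≈ $9.7143 each)
After May 12: 791 on hand, pool $7,710.00 (≈ $9.7472 each)
May 16, sell 333: 333/791 × $7,710.00 → $3,245.80
May 18, sell 92: 92/458 × $4,464.20 → $896.73
Total COGS = $3,245.80 + $896.73 = $4,142.53
Ending inventory (cost pool remaining) = $3,567.47
Check: goods available $7,710.00 = COGS $4,142.53 + ending $3,567.47

COGS = $4,142.53; ending inventory = $3,567.47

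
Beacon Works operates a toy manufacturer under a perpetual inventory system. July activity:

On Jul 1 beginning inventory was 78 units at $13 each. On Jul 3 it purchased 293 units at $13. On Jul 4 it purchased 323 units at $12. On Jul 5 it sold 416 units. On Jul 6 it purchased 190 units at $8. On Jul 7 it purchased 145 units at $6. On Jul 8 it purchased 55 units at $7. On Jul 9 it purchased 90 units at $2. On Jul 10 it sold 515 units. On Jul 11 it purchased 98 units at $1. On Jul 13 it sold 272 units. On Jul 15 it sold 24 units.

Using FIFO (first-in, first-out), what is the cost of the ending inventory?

Ending inventory = $45

Jul 5, 416 sold [FIFO — oldest first]: 78 @ $13 + 293 @ $13 + 45 @ $12 = $5,363
Jul 10, 515 sold [FIFO — oldest first]: 278 @ $12 + 190 @ $8 + 47 @ $6 = $5,138
Jul 13, 272 sold [FIFO — oldest first]: 98 @ $6 + 55 @ $7 + 90 @ $2 + 29 @ $1 = $1,182
Jul 15, 24 sold [FIFO — oldest first]: 24 @ $1 = $24
Total COGS = $5,363 + $5,138 + $1,182 + $24 = $11,707
Ending inventory: 45 @ $1 = $45
Check: goods available $11,752 = COGS $11,707 + ending $45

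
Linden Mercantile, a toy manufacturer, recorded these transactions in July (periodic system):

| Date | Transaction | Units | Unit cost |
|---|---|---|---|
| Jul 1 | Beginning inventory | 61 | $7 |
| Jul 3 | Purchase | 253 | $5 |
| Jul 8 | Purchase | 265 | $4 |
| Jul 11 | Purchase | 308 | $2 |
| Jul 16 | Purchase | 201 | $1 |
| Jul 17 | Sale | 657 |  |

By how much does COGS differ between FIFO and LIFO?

$1,499

FIFO COGS: 61 @ $7 + 253 @ $5 + 265 @ $4 + 78 @ $2 = $2,908
LIFO COGS: 201 @ $1 + 308 @ $2 + 148 @ $4 = $1,409
Difference = |$2,908 − $1,409| = $1,499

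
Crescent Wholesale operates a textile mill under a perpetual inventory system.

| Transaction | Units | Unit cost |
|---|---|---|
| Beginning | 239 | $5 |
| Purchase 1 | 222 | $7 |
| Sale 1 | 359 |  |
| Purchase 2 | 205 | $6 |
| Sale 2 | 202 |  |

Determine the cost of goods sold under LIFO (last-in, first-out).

Sale 1 (359) [LIFO — newest first]: 222 @ $7 + 137 @ $5 = $2,239
Sale 2 (202) [LIFO — newest first]: 202 @ $6 = $1,212
Total COGS = $2,239 + $1,212 = $3,451
Ending inventory: 102 @ $5 + 3 @ $6 = $528

COGS = $3,451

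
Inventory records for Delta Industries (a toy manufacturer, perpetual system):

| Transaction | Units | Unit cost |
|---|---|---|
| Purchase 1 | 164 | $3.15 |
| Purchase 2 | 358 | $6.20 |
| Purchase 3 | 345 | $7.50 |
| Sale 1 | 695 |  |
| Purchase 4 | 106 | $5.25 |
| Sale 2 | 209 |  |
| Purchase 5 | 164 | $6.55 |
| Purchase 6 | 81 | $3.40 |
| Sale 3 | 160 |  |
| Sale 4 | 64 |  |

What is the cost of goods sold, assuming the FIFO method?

Sale 1 (695) [FIFO — oldest first]: 164 @ $3.15 + 358 @ $6.20 + 173 @ $7.50 = $4,033.70
Sale 2 (209) [FIFO — oldest first]: 172 @ $7.50 + 37 @ $5.25 = $1,484.25
Sale 3 (160) [FIFO — oldest first]: 69 @ $5.25 + 91 @ $6.55 = $958.30
Sale 4 (64) [FIFO — oldest first]: 64 @ $6.55 = $419.20
Total COGS = $4,033.70 + $1,484.25 + $958.30 + $419.20 = $6,895.45
Ending inventory: 9 @ $6.55 + 81 @ $3.40 = $334.35
Check: goods available $7,229.80 = COGS $6,895.45 + ending $334.35

COGS = $6,895.45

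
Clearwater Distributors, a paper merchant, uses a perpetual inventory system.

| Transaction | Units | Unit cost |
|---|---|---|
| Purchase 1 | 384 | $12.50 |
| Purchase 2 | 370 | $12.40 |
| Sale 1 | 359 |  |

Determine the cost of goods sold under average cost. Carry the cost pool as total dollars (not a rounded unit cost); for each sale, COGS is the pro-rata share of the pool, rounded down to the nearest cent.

After Purchase 1: 384 on hand, pool $4,800.00 (≈ $12.5000 each)
After Purchase 2: 754 on hand, pool $9,388.00 (≈ $12.4509 each)
Sale 1, sell 359: 359/754 × $9,388.00 → $4,469.88
Ending inventory (cost pool remaining) = $4,918.12

COGS = $4,469.88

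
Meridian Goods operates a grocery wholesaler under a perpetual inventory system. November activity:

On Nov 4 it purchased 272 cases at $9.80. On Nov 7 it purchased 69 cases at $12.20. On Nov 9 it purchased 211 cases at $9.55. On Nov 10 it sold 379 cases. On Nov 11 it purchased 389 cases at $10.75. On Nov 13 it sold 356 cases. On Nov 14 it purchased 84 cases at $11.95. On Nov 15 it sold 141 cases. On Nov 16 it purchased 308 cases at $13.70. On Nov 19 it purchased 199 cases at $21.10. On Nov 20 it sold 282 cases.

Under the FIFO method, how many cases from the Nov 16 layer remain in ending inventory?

175

Nov 10, 379 sold [FIFO — oldest first]: 272 @ $9.80 + 69 @ $12.20 + 38 @ $9.55 = $3,870.30
Nov 13, 356 sold [FIFO — oldest first]: 173 @ $9.55 + 183 @ $10.75 = $3,619.40
Nov 15, 141 sold [FIFO — oldest first]: 141 @ $10.75 = $1,515.75
Nov 20, 282 sold [FIFO — oldest first]: 65 @ $10.75 + 84 @ $11.95 + 133 @ $13.70 = $3,524.65
Total COGS = $3,870.30 + $3,619.40 + $1,515.75 + $3,524.65 = $12,530.10
Ending inventory: 175 @ $13.70 + 199 @ $21.10 = $6,596.40
Check: goods available $19,126.50 = COGS $12,530.10 + ending $6,596.40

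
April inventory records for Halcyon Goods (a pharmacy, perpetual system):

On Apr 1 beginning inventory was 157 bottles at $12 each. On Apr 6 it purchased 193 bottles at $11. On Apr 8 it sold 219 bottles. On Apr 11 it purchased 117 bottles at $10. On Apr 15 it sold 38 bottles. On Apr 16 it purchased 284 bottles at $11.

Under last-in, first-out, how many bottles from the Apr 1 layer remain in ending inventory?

Apr 8, 219 sold [LIFO — newest first]: 193 @ $11 + 26 @ $12 = $2,435
Apr 15, 38 sold [LIFO — newest first]: 38 @ $10 = $380
Total COGS = $2,435 + $380 = $2,815
Ending inventory: 131 @ $12 + 79 @ $10 + 284 @ $11 = $5,486

131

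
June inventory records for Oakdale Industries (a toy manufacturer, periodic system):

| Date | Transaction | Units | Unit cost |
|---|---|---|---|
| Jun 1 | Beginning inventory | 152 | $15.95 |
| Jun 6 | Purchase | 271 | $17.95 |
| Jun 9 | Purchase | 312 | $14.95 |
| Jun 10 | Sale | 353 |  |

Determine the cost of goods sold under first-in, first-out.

Jun 10, 353 sold [FIFO — oldest first]: 152 @ $15.95 + 201 @ $17.95 = $6,032.35
Ending inventory: 70 @ $17.95 + 312 @ $14.95 = $5,920.90
Check: goods available $11,953.25 = COGS $6,032.35 + ending $5,920.90

COGS = $6,032.35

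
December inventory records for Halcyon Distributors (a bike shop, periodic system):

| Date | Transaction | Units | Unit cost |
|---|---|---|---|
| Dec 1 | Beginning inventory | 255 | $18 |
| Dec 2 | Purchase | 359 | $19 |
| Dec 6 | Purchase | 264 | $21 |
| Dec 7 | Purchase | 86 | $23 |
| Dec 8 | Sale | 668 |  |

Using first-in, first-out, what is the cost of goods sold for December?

Dec 8, 668 sold [FIFO — oldest first]: 255 @ $18 + 359 @ $19 + 54 @ $21 = $12,545
Ending inventory: 210 @ $21 + 86 @ $23 = $6,388

COGS = $12,545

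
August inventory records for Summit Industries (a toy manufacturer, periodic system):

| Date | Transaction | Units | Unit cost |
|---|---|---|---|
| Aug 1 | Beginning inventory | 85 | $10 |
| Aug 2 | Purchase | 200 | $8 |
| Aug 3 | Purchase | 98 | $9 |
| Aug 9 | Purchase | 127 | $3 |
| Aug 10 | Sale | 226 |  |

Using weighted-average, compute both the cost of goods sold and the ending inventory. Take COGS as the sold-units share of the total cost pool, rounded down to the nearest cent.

COGS = $1,645.36; ending inventory = $2,067.64

Aug 10, sell 226: 226/510 × $3,713.00 → $1,645.36
Ending inventory (cost pool remaining) = $2,067.64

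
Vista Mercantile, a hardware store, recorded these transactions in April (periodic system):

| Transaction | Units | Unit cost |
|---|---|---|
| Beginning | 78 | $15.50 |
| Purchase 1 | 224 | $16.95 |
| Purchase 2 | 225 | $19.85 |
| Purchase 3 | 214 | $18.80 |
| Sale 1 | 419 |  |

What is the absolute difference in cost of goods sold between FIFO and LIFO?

$764.20

FIFO COGS: 78 @ $15.50 + 224 @ $16.95 + 117 @ $19.85 = $7,328.25
LIFO COGS: 214 @ $18.80 + 205 @ $19.85 = $8,092.45
Difference = |$7,328.25 − $8,092.45| = $764.20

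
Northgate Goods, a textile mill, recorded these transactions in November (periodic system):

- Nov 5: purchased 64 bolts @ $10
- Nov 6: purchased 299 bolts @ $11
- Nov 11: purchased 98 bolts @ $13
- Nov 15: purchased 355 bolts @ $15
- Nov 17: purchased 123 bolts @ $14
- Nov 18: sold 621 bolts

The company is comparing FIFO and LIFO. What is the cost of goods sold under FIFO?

FIFO COGS: 64 @ $10 + 299 @ $11 + 98 @ $13 + 160 @ $15 = $7,603
LIFO COGS: 123 @ $14 + 355 @ $15 + 98 @ $13 + 45 @ $11 = $8,816

COGS = $7,603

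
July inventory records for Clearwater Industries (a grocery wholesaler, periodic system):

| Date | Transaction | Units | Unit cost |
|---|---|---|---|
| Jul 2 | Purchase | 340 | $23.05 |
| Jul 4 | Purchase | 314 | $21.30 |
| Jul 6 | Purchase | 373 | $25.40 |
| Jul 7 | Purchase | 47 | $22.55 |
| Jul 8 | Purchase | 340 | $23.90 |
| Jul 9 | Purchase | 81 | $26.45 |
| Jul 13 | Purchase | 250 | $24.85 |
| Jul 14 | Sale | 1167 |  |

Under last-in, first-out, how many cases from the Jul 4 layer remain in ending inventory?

238

Jul 14, 1167 sold [LIFO — newest first]: 250 @ $24.85 + 81 @ $26.45 + 340 @ $23.90 + 47 @ $22.55 + 373 @ $25.40 + 76 @ $21.30 = $28,633.80
Ending inventory: 340 @ $23.05 + 238 @ $21.30 = $12,906.40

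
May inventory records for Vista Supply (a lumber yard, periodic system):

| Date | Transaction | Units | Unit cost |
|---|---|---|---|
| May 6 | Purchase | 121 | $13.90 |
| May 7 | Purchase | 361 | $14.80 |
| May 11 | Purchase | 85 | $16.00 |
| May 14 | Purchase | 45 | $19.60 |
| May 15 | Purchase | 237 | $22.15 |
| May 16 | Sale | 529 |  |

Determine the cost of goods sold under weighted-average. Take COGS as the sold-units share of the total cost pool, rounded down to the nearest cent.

COGS = $9,044.87

May 16, sell 529: 529/849 × $14,516.25 → $9,044.87
Ending inventory (cost pool remaining) = $5,471.38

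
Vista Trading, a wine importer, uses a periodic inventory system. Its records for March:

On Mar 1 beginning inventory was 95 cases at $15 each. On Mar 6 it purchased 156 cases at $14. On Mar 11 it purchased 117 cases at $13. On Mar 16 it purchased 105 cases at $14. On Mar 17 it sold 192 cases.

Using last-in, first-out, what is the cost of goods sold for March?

Mar 17, 192 sold [LIFO — newest first]: 105 @ $14 + 87 @ $13 = $2,601
Ending inventory: 95 @ $15 + 156 @ $14 + 30 @ $13 = $3,999
Check: goods available $6,600 = COGS $2,601 + ending $3,999

COGS = $2,601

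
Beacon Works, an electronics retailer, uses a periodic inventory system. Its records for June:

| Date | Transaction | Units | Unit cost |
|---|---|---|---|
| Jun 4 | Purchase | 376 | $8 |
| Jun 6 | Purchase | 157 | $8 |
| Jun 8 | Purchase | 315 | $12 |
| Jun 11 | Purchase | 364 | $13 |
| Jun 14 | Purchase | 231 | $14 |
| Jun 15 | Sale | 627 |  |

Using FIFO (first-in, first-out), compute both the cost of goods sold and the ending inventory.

Jun 15, 627 sold [FIFO — oldest first]: 376 @ $8 + 157 @ $8 + 94 @ $12 = $5,392
Ending inventory: 221 @ $12 + 364 @ $13 + 231 @ $14 = $10,618
Check: goods available $16,010 = COGS $5,392 + ending $10,618

COGS = $5,392; ending inventory = $10,618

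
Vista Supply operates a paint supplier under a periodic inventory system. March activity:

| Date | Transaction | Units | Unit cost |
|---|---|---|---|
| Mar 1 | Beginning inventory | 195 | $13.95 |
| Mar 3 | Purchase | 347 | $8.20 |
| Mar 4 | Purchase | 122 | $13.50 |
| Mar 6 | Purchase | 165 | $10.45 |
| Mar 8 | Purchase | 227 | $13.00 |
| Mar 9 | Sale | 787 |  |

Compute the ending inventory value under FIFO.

Ending inventory = $3,389.90

Mar 9, 787 sold [FIFO — oldest first]: 195 @ $13.95 + 347 @ $8.20 + 122 @ $13.50 + 123 @ $10.45 = $8,498.00
Ending inventory: 42 @ $10.45 + 227 @ $13.00 = $3,389.90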